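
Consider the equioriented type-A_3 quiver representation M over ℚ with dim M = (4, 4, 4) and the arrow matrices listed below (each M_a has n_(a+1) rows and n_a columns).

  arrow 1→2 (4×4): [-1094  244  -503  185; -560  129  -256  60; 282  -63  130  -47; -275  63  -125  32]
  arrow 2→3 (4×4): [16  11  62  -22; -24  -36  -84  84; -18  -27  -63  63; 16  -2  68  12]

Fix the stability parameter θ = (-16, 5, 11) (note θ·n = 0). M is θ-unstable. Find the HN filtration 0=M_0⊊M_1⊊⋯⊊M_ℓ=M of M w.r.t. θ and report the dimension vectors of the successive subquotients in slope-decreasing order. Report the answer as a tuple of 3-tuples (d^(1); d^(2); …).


Via rank(M_{q-1}∘⋯∘M_p): M ≅ I[1,2]^2, I[1,3]^2, I[3,3]^2.
μ_θ-semistable layers: μ^(1)=11; μ^(2)=5; μ^(3)=-16

((0, 0, 4); (0, 4, 0); (4, 0, 0))


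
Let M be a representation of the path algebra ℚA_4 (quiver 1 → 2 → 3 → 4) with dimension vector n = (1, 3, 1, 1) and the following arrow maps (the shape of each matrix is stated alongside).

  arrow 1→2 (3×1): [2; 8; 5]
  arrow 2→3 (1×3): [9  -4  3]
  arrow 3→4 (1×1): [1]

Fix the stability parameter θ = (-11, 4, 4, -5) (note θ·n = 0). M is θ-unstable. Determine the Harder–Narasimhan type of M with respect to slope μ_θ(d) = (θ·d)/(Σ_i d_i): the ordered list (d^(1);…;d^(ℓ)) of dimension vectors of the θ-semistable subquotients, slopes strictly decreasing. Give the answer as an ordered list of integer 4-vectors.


Barcode: M ≅ I[1,4], I[2,2]^2. HN layers by μ_θ (3 steps, strictly decreasing):
  μ^(1)=4; μ^(2)=1; μ^(3)=-11

((0, 2, 0, 0); (0, 1, 1, 1); (1, 0, 0, 0))


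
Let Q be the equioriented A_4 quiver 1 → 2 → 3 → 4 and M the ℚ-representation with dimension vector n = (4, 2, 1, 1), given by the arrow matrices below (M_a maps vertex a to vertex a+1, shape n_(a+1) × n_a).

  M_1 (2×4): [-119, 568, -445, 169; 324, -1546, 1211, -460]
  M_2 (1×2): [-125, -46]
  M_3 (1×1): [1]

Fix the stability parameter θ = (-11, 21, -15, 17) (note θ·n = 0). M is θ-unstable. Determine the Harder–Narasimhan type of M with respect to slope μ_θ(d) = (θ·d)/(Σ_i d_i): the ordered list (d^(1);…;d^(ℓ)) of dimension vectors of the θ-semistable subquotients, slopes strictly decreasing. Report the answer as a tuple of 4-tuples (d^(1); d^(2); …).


Via rank(M_{q-1}∘⋯∘M_p): M ≅ I[1,1]^2, I[1,2], I[1,4].
μ_θ-semistable layers: μ^(1)=21; μ^(2)=17; μ^(3)=3; μ^(4)=-11

((0, 1, 0, 0); (0, 0, 0, 1); (0, 1, 1, 0); (4, 0, 0, 0))


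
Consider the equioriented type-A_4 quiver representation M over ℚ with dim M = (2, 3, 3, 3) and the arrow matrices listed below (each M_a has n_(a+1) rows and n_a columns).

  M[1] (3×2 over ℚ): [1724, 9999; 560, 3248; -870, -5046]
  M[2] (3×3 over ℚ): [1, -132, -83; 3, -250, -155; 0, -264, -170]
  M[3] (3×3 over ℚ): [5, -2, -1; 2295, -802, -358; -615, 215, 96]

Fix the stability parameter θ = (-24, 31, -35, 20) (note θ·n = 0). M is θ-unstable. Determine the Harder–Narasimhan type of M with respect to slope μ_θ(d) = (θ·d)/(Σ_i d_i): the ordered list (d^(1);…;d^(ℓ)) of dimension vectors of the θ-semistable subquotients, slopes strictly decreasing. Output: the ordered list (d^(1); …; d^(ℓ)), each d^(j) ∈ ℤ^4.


Interval decomposition of M: I[1,4]^2, I[2,4].
HN type (ℓ=3): μ^(1)=20; μ^(2)=-2; μ^(3)=-24

((0, 0, 0, 3); (0, 3, 3, 0); (2, 0, 0, 0))


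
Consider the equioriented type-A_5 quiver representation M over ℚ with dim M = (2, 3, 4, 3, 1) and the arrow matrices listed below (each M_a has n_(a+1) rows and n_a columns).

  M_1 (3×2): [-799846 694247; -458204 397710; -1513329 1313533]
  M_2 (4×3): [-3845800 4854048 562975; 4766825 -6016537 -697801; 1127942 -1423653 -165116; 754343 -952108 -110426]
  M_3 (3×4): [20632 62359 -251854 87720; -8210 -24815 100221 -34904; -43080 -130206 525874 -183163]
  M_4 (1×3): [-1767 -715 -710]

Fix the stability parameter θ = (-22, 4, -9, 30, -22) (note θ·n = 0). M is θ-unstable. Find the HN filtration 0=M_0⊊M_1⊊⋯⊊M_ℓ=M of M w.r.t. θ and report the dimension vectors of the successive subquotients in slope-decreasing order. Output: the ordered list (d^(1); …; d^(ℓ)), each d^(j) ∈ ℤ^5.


Interval decomposition of M: I[1,4], I[1,5], I[2,4], I[3,3].
HN type (ℓ=5): μ^(1)=30; μ^(2)=4; μ^(3)=-5/2; μ^(4)=-9; μ^(5)=-22

((0, 0, 0, 2, 0); (0, 0, 0, 1, 1); (0, 3, 3, 0, 0); (0, 0, 1, 0, 0); (2, 0, 0, 0, 0))


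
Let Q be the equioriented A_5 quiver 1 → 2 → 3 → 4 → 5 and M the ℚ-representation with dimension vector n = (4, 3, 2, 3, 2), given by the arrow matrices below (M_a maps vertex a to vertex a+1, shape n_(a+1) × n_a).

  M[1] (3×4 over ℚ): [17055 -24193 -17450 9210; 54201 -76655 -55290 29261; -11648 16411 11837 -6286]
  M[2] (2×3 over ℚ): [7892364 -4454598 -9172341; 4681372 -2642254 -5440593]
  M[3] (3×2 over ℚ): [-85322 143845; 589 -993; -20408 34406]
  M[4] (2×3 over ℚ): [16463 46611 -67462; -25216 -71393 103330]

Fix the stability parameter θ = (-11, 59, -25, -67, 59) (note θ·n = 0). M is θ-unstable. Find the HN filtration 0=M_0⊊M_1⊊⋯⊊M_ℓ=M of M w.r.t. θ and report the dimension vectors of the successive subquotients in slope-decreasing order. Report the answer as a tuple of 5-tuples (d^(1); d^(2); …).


Via rank(M_{q-1}∘⋯∘M_p): M ≅ I[1,1], I[1,2]^2, I[1,5], I[3,5], I[4,4].
μ_θ-semistable layers: μ^(1)=59; μ^(2)=-11; μ^(3)=-46; μ^(4)=-67

((0, 2, 0, 0, 2); (4, 1, 1, 1, 0); (0, 0, 1, 1, 0); (0, 0, 0, 1, 0))


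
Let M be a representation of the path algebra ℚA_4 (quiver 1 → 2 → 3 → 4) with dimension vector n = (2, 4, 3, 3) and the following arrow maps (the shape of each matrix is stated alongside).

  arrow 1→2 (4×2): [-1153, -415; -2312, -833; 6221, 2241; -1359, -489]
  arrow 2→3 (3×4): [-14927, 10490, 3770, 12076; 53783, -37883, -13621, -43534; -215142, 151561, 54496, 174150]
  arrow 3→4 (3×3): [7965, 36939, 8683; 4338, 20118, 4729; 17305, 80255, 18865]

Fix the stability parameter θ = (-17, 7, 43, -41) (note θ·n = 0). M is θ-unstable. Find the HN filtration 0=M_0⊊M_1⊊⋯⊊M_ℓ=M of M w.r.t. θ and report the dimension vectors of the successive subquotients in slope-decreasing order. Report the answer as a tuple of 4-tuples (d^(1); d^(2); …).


Interval decomposition of M: I[1,4]^2, I[2,2], I[2,3], I[4,4].
HN type (ℓ=5): μ^(1)=43; μ^(2)=7; μ^(3)=3; μ^(4)=-17; μ^(5)=-41

((0, 0, 1, 0); (0, 2, 0, 0); (0, 2, 2, 2); (2, 0, 0, 0); (0, 0, 0, 1))


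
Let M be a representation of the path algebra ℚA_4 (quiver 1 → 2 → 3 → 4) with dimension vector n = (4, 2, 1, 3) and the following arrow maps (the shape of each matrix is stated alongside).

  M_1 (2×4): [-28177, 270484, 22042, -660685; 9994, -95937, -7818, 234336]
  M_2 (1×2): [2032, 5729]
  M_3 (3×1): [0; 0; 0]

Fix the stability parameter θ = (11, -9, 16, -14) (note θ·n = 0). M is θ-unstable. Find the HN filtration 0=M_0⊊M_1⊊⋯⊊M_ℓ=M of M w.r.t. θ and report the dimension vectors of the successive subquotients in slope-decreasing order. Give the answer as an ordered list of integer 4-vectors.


Barcode: M ≅ I[1,1]^2, I[1,2], I[1,3], I[4,4]^3. HN layers by μ_θ (4 steps, strictly decreasing):
  μ^(1)=16; μ^(2)=11; μ^(3)=1; μ^(4)=-14

((0, 0, 1, 0); (2, 0, 0, 0); (2, 2, 0, 0); (0, 0, 0, 3))


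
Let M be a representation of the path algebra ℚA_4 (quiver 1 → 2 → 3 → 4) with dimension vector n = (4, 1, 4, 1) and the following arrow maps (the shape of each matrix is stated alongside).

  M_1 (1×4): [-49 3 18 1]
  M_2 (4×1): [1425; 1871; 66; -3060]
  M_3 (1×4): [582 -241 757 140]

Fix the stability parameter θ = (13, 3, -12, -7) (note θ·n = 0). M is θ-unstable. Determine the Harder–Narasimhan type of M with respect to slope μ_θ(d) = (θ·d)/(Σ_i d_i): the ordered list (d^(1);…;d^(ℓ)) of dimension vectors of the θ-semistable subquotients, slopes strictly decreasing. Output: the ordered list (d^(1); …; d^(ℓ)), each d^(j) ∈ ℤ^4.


Via rank(M_{q-1}∘⋯∘M_p): M ≅ I[1,1]^3, I[1,4], I[3,3]^3.
μ_θ-semistable layers: μ^(1)=13; μ^(2)=-3/4; μ^(3)=-12

((3, 0, 0, 0); (1, 1, 1, 1); (0, 0, 3, 0))


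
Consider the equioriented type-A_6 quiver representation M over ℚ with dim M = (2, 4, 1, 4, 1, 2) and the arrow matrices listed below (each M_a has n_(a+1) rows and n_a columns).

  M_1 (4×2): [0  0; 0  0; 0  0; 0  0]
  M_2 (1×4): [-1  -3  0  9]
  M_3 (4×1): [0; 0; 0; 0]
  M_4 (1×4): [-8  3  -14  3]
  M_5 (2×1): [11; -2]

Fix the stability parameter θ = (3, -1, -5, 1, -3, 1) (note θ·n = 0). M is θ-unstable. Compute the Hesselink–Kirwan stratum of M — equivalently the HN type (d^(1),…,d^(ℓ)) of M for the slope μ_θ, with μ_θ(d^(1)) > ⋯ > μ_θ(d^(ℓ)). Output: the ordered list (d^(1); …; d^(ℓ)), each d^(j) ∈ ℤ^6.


Interval decomposition of M: I[1,1]^2, I[2,2]^3, I[2,3], I[4,4]^3, I[4,6], I[6,6].
HN type (ℓ=4): μ^(1)=3; μ^(2)=1; μ^(3)=-1; μ^(4)=-3

((2, 0, 0, 0, 0, 0); (0, 0, 0, 3, 0, 2); (0, 3, 0, 1, 1, 0); (0, 1, 1, 0, 0, 0))


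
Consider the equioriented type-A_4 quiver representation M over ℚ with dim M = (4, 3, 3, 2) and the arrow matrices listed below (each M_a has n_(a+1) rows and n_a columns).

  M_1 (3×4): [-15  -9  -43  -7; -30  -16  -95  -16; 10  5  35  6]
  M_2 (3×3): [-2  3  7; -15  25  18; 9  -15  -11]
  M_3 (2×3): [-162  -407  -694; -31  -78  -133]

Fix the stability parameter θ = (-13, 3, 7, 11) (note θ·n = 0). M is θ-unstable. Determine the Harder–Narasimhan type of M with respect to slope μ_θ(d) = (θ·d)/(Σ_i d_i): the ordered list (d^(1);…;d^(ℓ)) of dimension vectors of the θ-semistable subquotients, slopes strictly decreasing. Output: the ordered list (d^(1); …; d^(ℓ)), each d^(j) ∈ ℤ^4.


Via rank(M_{q-1}∘⋯∘M_p): M ≅ I[1,1], I[1,3], I[1,4]^2.
μ_θ-semistable layers: μ^(1)=11; μ^(2)=7; μ^(3)=3; μ^(4)=-13

((0, 0, 0, 2); (0, 0, 3, 0); (0, 3, 0, 0); (4, 0, 0, 0))


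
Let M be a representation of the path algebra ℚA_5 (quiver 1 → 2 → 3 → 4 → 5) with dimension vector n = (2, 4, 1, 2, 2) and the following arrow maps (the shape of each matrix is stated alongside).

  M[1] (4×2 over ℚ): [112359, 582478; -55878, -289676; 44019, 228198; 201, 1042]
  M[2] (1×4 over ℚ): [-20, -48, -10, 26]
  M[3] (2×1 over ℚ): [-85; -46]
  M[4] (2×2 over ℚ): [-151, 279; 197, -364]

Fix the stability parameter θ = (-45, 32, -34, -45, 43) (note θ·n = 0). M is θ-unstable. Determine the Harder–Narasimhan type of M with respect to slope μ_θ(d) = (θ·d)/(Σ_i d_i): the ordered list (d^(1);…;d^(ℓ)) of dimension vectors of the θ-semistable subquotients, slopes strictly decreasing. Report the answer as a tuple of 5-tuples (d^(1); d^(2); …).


Barcode: M ≅ I[1,1], I[1,2], I[2,2]^2, I[2,5], I[4,5]. HN layers by μ_θ (4 steps, strictly decreasing):
  μ^(1)=43; μ^(2)=32; μ^(3)=-47/3; μ^(4)=-45

((0, 0, 0, 0, 2); (0, 3, 0, 0, 0); (0, 1, 1, 1, 0); (2, 0, 0, 1, 0))


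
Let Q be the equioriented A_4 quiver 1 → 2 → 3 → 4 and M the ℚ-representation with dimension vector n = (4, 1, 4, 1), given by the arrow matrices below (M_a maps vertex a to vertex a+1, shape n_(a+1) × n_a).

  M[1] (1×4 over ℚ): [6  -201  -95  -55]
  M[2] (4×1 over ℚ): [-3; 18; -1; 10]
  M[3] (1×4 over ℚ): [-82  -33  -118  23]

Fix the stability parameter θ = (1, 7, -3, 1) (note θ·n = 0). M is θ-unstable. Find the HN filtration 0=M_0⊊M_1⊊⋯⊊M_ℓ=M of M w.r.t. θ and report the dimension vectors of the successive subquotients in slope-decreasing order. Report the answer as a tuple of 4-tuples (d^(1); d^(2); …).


Via rank(M_{q-1}∘⋯∘M_p): M ≅ I[1,1]^3, I[1,3], I[3,3]^2, I[3,4].
μ_θ-semistable layers: μ^(1)=2; μ^(2)=1; μ^(3)=-3

((0, 1, 1, 0); (4, 0, 0, 1); (0, 0, 3, 0))


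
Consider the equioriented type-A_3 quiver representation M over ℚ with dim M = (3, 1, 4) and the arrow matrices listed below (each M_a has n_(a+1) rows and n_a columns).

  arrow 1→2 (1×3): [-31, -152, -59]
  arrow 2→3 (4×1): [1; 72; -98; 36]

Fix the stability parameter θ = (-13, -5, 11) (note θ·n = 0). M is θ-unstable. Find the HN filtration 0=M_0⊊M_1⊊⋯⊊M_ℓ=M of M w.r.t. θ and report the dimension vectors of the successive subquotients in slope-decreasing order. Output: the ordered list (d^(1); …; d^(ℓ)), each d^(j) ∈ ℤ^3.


Interval decomposition of M: I[1,1]^2, I[1,3], I[3,3]^3.
HN type (ℓ=3): μ^(1)=11; μ^(2)=-5; μ^(3)=-13

((0, 0, 4); (0, 1, 0); (3, 0, 0))


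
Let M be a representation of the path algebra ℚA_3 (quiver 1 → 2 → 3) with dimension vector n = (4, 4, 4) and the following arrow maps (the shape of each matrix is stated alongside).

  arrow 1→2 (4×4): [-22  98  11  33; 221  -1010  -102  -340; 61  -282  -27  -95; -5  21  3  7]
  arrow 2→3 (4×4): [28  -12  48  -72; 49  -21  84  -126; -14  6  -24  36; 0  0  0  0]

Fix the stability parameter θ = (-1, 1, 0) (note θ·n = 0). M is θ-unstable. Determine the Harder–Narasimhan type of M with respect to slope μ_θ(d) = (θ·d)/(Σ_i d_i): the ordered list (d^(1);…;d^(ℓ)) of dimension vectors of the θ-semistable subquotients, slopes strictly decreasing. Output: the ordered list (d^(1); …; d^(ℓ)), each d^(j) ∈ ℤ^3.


Via rank(M_{q-1}∘⋯∘M_p): M ≅ I[1,1], I[1,2]^2, I[1,3], I[2,2], I[3,3]^3.
μ_θ-semistable layers: μ^(1)=1; μ^(2)=1/2; μ^(3)=0; μ^(4)=-1

((0, 3, 0); (0, 1, 1); (0, 0, 3); (4, 0, 0))


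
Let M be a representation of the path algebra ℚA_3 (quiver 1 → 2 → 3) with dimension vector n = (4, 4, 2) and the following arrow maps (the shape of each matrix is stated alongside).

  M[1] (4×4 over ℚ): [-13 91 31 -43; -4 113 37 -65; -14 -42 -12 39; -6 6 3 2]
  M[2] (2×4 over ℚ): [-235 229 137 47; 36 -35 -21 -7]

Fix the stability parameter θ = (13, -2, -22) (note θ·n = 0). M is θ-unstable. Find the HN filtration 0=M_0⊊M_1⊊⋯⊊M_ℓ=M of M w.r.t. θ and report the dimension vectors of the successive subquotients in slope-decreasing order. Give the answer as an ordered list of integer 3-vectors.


Barcode: M ≅ I[1,2]^2, I[1,3]^2. HN layers by μ_θ (2 steps, strictly decreasing):
  μ^(1)=11/2; μ^(2)=-11/3

((2, 2, 0); (2, 2, 2))


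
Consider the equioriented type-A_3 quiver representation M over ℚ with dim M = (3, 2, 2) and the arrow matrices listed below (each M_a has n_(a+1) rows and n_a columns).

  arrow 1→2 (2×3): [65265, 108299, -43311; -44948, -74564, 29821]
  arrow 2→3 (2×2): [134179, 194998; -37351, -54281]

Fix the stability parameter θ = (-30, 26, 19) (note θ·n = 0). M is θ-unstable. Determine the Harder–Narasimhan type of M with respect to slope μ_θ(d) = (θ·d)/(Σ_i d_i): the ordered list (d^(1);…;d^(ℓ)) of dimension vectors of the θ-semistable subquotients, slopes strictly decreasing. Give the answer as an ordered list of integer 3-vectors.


Barcode: M ≅ I[1,1], I[1,3]^2. HN layers by μ_θ (2 steps, strictly decreasing):
  μ^(1)=45/2; μ^(2)=-30

((0, 2, 2); (3, 0, 0))


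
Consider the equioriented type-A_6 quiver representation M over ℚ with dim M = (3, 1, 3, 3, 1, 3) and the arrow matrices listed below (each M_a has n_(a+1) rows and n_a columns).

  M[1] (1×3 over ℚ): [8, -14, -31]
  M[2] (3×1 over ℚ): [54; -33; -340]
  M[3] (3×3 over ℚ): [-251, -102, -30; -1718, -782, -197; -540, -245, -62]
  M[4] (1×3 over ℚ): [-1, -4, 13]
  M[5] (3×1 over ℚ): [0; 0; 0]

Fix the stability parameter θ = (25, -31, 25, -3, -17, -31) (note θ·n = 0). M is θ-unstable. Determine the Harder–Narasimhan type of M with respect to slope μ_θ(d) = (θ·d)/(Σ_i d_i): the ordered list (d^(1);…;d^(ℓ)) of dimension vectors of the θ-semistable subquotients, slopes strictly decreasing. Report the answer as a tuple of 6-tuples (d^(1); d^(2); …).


Barcode: M ≅ I[1,1]^2, I[1,5], I[3,4]^2, I[6,6]^3. HN layers by μ_θ (5 steps, strictly decreasing):
  μ^(1)=25; μ^(2)=11; μ^(3)=5/3; μ^(4)=-3; μ^(5)=-31

((2, 0, 0, 0, 0, 0); (0, 0, 2, 2, 0, 0); (0, 0, 1, 1, 1, 0); (1, 1, 0, 0, 0, 0); (0, 0, 0, 0, 0, 3))


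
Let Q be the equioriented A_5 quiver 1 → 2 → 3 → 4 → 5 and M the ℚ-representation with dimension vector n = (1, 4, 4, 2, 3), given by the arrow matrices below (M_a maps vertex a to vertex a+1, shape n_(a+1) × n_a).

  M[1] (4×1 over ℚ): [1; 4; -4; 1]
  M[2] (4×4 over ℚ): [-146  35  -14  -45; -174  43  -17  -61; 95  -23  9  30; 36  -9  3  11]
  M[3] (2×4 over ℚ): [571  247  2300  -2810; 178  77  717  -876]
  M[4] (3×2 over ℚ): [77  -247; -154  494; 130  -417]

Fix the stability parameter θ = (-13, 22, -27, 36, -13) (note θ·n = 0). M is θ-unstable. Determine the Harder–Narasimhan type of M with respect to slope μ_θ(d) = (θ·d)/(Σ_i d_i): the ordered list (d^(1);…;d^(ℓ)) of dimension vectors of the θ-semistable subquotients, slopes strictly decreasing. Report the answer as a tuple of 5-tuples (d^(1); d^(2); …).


Barcode: M ≅ I[1,3], I[2,3], I[2,5]^2, I[5,5]. HN layers by μ_θ (3 steps, strictly decreasing):
  μ^(1)=23/2; μ^(2)=-5/2; μ^(3)=-13

((0, 0, 0, 2, 2); (0, 4, 4, 0, 0); (1, 0, 0, 0, 1))


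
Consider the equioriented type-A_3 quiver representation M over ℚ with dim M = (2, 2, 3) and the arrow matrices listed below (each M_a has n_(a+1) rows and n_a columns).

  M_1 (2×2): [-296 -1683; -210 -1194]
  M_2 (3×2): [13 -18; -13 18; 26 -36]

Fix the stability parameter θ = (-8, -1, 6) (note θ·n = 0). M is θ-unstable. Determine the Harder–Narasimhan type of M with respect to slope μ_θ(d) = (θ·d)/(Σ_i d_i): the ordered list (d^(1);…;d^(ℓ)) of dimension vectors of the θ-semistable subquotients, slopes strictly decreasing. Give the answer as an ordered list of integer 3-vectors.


Via rank(M_{q-1}∘⋯∘M_p): M ≅ I[1,2], I[1,3], I[3,3]^2.
μ_θ-semistable layers: μ^(1)=6; μ^(2)=-1; μ^(3)=-8

((0, 0, 3); (0, 2, 0); (2, 0, 0))


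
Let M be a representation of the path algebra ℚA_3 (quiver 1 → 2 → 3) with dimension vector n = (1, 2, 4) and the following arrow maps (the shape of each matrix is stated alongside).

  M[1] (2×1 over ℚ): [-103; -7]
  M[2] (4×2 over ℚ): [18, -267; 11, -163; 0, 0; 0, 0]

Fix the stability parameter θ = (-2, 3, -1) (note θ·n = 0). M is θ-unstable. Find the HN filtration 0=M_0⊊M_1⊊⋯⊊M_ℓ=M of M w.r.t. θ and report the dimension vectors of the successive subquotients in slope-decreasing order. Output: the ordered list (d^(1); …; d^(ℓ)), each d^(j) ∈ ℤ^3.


Via rank(M_{q-1}∘⋯∘M_p): M ≅ I[1,3], I[2,3], I[3,3]^2.
μ_θ-semistable layers: μ^(1)=1; μ^(2)=-1; μ^(3)=-2

((0, 2, 2); (0, 0, 2); (1, 0, 0))


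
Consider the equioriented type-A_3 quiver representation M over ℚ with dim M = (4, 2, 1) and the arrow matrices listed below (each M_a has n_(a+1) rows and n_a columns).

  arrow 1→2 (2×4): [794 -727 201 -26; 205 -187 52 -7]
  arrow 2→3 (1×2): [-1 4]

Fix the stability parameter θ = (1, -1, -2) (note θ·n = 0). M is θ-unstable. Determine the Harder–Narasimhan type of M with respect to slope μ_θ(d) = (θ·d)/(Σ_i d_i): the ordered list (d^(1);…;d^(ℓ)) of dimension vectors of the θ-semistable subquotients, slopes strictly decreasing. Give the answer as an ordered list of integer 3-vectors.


Barcode: M ≅ I[1,1]^2, I[1,2], I[1,3]. HN layers by μ_θ (3 steps, strictly decreasing):
  μ^(1)=1; μ^(2)=0; μ^(3)=-2/3

((2, 0, 0); (1, 1, 0); (1, 1, 1))


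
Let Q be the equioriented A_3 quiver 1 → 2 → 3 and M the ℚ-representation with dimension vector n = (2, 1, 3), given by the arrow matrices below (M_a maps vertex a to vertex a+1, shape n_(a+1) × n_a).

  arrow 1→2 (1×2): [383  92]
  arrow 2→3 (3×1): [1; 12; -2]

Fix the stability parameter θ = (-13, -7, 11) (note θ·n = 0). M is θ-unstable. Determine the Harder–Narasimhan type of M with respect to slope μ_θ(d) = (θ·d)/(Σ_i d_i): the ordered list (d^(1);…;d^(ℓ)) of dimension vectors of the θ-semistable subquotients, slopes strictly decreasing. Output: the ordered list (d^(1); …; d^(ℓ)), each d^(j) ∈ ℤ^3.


Via rank(M_{q-1}∘⋯∘M_p): M ≅ I[1,1], I[1,3], I[3,3]^2.
μ_θ-semistable layers: μ^(1)=11; μ^(2)=-7; μ^(3)=-13

((0, 0, 3); (0, 1, 0); (2, 0, 0))


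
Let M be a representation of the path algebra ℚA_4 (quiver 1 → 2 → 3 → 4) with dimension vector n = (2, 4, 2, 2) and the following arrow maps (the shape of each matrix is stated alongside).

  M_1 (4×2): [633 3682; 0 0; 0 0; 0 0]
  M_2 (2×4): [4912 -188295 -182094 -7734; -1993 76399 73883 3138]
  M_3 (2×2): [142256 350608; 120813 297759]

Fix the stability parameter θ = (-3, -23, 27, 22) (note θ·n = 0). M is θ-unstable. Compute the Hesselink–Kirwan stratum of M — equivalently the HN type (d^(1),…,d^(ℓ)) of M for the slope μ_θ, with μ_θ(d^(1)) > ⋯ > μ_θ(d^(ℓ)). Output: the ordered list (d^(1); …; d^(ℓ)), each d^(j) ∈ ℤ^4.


Via rank(M_{q-1}∘⋯∘M_p): M ≅ I[1,1], I[1,4], I[2,2]^2, I[2,3], I[4,4].
μ_θ-semistable layers: μ^(1)=27; μ^(2)=49/2; μ^(3)=22; μ^(4)=-3; μ^(5)=-13; μ^(6)=-23

((0, 0, 1, 0); (0, 0, 1, 1); (0, 0, 0, 1); (1, 0, 0, 0); (1, 1, 0, 0); (0, 3, 0, 0))


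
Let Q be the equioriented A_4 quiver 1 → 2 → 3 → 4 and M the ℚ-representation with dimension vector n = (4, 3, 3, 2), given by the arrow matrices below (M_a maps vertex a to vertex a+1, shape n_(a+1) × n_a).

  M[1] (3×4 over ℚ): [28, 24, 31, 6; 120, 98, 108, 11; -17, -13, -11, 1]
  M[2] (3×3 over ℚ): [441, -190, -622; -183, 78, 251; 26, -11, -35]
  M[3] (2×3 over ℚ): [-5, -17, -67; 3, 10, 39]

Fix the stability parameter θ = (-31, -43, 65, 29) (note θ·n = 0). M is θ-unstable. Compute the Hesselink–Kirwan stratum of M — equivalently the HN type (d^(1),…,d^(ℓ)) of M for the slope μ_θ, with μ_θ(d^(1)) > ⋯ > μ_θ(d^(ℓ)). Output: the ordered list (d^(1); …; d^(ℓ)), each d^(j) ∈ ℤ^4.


Interval decomposition of M: I[1,1], I[1,3], I[1,4]^2.
HN type (ℓ=4): μ^(1)=65; μ^(2)=47; μ^(3)=-31; μ^(4)=-37

((0, 0, 1, 0); (0, 0, 2, 2); (1, 0, 0, 0); (3, 3, 0, 0))


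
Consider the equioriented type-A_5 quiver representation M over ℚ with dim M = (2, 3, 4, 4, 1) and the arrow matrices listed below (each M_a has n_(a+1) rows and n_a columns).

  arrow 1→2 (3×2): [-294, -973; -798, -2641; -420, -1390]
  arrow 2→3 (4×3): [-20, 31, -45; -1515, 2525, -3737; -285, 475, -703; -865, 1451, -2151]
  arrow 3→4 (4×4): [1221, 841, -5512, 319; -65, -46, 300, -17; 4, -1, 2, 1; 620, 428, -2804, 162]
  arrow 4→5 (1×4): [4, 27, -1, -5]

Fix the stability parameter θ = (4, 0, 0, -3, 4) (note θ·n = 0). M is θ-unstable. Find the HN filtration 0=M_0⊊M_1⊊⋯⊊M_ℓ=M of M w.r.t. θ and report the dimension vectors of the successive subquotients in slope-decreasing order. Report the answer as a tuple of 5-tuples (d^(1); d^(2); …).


Via rank(M_{q-1}∘⋯∘M_p): M ≅ I[1,1], I[1,5], I[2,2], I[2,4], I[3,3], I[3,4], I[4,4].
μ_θ-semistable layers: μ^(1)=4; μ^(2)=1/4; μ^(3)=0; μ^(4)=-1; μ^(5)=-3/2; μ^(6)=-3

((1, 0, 0, 0, 1); (1, 1, 1, 1, 0); (0, 1, 1, 0, 0); (0, 1, 1, 1, 0); (0, 0, 1, 1, 0); (0, 0, 0, 1, 0))


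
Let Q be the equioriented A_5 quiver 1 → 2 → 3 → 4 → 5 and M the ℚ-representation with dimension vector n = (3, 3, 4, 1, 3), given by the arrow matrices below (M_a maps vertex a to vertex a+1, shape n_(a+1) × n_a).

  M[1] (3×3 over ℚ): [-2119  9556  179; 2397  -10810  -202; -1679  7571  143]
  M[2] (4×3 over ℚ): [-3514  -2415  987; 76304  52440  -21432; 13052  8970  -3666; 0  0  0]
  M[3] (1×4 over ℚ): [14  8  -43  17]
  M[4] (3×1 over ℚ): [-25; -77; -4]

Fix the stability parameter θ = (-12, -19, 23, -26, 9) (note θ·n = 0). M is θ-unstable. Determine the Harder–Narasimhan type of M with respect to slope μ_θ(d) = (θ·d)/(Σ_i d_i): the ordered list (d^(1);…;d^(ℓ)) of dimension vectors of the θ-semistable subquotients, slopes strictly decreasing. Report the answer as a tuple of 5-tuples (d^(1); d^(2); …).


Interval decomposition of M: I[1,2]^2, I[1,3], I[3,3]^2, I[3,5], I[5,5]^2.
HN type (ℓ=4): μ^(1)=23; μ^(2)=9; μ^(3)=-3/2; μ^(4)=-31/2

((0, 0, 3, 0, 0); (0, 0, 0, 0, 3); (0, 0, 1, 1, 0); (3, 3, 0, 0, 0))


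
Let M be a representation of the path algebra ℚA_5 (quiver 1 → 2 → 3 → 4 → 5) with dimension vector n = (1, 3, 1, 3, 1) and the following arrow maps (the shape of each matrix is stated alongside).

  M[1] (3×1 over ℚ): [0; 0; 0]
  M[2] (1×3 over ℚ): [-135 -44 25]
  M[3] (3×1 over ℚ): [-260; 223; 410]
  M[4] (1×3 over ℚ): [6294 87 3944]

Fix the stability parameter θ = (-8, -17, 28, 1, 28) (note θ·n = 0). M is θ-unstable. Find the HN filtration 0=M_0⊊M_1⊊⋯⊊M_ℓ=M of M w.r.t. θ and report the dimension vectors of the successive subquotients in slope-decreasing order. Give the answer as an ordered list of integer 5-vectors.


Via rank(M_{q-1}∘⋯∘M_p): M ≅ I[1,1], I[2,2]^2, I[2,5], I[4,4]^2.
μ_θ-semistable layers: μ^(1)=28; μ^(2)=29/2; μ^(3)=1; μ^(4)=-8; μ^(5)=-17

((0, 0, 0, 0, 1); (0, 0, 1, 1, 0); (0, 0, 0, 2, 0); (1, 0, 0, 0, 0); (0, 3, 0, 0, 0))


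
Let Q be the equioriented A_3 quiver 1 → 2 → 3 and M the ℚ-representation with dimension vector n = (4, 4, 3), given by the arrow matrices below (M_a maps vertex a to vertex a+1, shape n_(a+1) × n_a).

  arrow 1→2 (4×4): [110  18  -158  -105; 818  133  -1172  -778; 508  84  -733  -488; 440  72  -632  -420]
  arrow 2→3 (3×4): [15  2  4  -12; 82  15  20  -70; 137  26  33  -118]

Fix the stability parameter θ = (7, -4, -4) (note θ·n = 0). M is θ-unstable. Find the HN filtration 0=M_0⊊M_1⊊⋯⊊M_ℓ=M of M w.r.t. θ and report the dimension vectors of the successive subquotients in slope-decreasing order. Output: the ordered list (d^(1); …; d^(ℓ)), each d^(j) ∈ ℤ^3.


Via rank(M_{q-1}∘⋯∘M_p): M ≅ I[1,1], I[1,3]^3, I[2,2].
μ_θ-semistable layers: μ^(1)=7; μ^(2)=-1/3; μ^(3)=-4

((1, 0, 0); (3, 3, 3); (0, 1, 0))


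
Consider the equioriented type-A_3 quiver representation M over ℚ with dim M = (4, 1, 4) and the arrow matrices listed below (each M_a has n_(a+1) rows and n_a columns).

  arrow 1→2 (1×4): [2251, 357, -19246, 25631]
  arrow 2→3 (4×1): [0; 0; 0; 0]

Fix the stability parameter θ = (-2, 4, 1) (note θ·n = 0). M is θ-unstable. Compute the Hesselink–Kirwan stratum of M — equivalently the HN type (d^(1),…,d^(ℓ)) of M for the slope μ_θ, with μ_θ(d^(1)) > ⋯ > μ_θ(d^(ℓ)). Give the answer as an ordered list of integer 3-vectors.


Via rank(M_{q-1}∘⋯∘M_p): M ≅ I[1,1]^3, I[1,2], I[3,3]^4.
μ_θ-semistable layers: μ^(1)=4; μ^(2)=1; μ^(3)=-2

((0, 1, 0); (0, 0, 4); (4, 0, 0))


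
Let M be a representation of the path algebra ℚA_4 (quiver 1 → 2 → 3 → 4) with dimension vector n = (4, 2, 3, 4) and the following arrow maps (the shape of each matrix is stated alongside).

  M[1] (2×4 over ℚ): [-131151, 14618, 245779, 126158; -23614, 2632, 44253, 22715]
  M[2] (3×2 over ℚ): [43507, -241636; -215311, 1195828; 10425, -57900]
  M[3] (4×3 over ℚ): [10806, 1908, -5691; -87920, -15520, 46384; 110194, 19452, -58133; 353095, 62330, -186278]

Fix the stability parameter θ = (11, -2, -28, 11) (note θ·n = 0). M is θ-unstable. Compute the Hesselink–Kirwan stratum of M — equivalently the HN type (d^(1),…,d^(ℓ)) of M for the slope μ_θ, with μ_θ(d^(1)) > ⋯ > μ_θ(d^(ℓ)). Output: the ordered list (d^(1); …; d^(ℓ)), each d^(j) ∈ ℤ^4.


Via rank(M_{q-1}∘⋯∘M_p): M ≅ I[1,1]^2, I[1,2], I[1,4], I[3,3], I[3,4], I[4,4]^2.
μ_θ-semistable layers: μ^(1)=11; μ^(2)=9/2; μ^(3)=-19/3; μ^(4)=-28

((2, 0, 0, 4); (1, 1, 0, 0); (1, 1, 1, 0); (0, 0, 2, 0))


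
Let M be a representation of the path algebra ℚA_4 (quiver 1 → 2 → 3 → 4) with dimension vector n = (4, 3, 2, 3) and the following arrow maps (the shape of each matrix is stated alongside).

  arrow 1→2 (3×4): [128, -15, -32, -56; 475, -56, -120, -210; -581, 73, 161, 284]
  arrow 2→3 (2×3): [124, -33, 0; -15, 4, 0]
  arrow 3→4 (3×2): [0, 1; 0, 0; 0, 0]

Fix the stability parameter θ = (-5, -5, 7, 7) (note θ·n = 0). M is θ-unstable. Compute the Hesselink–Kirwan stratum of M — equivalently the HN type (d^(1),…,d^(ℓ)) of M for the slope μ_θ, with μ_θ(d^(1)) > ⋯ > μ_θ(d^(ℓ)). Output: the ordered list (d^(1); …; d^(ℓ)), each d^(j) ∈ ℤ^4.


Barcode: M ≅ I[1,1], I[1,2], I[1,3], I[1,4], I[4,4]^2. HN layers by μ_θ (2 steps, strictly decreasing):
  μ^(1)=7; μ^(2)=-5

((0, 0, 2, 3); (4, 3, 0, 0))


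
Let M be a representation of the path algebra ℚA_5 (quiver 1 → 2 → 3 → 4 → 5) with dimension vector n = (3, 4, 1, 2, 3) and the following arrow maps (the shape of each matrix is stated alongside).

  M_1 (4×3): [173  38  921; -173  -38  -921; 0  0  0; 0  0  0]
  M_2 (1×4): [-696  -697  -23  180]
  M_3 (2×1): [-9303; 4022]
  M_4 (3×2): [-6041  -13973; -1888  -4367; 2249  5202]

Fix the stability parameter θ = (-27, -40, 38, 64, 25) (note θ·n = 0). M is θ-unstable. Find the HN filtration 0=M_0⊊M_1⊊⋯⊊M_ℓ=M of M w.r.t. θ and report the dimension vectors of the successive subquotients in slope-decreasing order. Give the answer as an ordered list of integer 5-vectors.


Barcode: M ≅ I[1,1]^2, I[1,5], I[2,2]^3, I[4,5], I[5,5]. HN layers by μ_θ (6 steps, strictly decreasing):
  μ^(1)=89/2; μ^(2)=38; μ^(3)=25; μ^(4)=-27; μ^(5)=-67/2; μ^(6)=-40

((0, 0, 0, 2, 2); (0, 0, 1, 0, 0); (0, 0, 0, 0, 1); (2, 0, 0, 0, 0); (1, 1, 0, 0, 0); (0, 3, 0, 0, 0))


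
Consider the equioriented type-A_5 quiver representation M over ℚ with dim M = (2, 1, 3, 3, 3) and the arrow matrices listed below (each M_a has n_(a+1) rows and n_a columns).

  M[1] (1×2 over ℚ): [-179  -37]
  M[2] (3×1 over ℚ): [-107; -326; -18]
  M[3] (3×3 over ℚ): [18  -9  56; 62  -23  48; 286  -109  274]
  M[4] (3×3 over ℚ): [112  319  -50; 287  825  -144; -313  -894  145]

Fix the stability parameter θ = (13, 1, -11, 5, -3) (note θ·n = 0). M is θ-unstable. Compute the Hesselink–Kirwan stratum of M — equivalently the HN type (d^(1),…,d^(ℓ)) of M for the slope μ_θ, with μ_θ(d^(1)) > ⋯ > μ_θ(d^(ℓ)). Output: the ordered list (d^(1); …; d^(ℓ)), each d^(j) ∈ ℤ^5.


Via rank(M_{q-1}∘⋯∘M_p): M ≅ I[1,1], I[1,3], I[3,5]^2, I[4,5].
μ_θ-semistable layers: μ^(1)=13; μ^(2)=1; μ^(3)=-11

((1, 0, 0, 0, 0); (1, 1, 1, 3, 3); (0, 0, 2, 0, 0))


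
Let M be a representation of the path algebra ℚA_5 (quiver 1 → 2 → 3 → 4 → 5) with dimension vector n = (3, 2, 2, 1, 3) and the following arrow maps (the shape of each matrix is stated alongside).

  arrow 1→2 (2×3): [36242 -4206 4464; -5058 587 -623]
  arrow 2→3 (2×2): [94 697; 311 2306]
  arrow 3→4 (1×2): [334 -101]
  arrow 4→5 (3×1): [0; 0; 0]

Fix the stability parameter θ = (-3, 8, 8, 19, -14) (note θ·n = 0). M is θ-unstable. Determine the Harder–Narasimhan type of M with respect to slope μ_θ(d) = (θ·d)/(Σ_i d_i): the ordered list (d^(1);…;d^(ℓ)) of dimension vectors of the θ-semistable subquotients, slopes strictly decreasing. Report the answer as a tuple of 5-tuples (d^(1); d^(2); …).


Barcode: M ≅ I[1,1], I[1,3], I[1,4], I[5,5]^3. HN layers by μ_θ (4 steps, strictly decreasing):
  μ^(1)=19; μ^(2)=8; μ^(3)=-3; μ^(4)=-14

((0, 0, 0, 1, 0); (0, 2, 2, 0, 0); (3, 0, 0, 0, 0); (0, 0, 0, 0, 3))


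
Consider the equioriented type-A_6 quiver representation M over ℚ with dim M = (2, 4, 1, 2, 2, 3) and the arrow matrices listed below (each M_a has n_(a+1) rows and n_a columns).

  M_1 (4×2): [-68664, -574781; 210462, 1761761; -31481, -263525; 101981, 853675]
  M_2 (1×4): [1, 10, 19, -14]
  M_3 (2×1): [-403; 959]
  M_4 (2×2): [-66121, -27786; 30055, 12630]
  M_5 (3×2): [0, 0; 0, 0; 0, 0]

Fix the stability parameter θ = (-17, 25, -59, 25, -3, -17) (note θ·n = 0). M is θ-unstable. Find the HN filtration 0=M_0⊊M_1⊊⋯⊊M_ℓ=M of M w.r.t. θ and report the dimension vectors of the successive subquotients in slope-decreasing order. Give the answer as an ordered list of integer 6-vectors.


Barcode: M ≅ I[1,2], I[1,5], I[2,2]^2, I[4,4], I[5,5], I[6,6]^3. HN layers by μ_θ (4 steps, strictly decreasing):
  μ^(1)=25; μ^(2)=11; μ^(3)=-3; μ^(4)=-17

((0, 3, 0, 1, 0, 0); (0, 0, 0, 1, 1, 0); (0, 0, 0, 0, 1, 0); (2, 1, 1, 0, 0, 3))


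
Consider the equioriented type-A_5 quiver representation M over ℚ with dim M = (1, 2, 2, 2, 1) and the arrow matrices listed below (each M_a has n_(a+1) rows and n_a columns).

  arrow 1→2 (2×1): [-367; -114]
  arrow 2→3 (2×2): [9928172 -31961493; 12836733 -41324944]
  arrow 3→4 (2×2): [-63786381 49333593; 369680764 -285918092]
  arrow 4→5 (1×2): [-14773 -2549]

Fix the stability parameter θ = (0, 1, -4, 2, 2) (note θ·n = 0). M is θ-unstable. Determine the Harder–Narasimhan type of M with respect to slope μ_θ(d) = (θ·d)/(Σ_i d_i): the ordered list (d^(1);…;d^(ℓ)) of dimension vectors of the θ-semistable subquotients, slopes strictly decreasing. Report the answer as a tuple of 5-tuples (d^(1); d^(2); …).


Barcode: M ≅ I[1,5], I[2,3], I[4,4]. HN layers by μ_θ (3 steps, strictly decreasing):
  μ^(1)=2; μ^(2)=-1; μ^(3)=-3/2

((0, 0, 0, 2, 1); (1, 1, 1, 0, 0); (0, 1, 1, 0, 0))


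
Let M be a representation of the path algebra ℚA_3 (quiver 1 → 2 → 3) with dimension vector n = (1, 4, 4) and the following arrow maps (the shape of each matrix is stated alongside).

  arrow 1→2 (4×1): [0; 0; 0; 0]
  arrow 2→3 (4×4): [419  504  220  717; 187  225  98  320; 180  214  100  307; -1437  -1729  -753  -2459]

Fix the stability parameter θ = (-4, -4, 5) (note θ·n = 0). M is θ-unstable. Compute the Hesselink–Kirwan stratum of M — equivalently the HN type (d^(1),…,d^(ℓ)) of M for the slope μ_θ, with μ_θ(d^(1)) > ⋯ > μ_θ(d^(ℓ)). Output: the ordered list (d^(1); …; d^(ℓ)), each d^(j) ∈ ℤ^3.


Barcode: M ≅ I[1,1], I[2,3]^4. HN layers by μ_θ (2 steps, strictly decreasing):
  μ^(1)=5; μ^(2)=-4

((0, 0, 4); (1, 4, 0))


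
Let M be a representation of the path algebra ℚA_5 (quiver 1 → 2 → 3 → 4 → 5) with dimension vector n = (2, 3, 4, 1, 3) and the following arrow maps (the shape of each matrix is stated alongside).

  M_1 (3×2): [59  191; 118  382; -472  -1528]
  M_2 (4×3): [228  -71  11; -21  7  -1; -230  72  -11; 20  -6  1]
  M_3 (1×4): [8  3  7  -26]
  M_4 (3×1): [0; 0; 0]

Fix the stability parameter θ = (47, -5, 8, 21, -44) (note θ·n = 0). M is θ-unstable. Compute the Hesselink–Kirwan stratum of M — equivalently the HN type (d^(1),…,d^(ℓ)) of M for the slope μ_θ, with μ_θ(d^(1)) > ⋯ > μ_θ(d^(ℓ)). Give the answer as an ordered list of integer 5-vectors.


Barcode: M ≅ I[1,1], I[1,4], I[2,3]^2, I[3,3], I[5,5]^3. HN layers by μ_θ (6 steps, strictly decreasing):
  μ^(1)=47; μ^(2)=21; μ^(3)=50/3; μ^(4)=8; μ^(5)=-5; μ^(6)=-44

((1, 0, 0, 0, 0); (0, 0, 0, 1, 0); (1, 1, 1, 0, 0); (0, 0, 3, 0, 0); (0, 2, 0, 0, 0); (0, 0, 0, 0, 3))


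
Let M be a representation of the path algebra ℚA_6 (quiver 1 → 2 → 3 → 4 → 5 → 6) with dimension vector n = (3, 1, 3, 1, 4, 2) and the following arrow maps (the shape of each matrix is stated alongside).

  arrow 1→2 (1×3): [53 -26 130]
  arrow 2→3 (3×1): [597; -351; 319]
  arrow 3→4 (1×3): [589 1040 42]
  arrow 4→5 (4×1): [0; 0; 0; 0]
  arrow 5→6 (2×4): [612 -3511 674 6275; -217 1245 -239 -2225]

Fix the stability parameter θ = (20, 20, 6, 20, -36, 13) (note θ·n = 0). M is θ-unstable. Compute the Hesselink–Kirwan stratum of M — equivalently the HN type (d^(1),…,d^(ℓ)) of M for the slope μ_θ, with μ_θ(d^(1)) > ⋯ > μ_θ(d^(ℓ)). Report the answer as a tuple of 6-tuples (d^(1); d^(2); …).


Interval decomposition of M: I[1,1]^2, I[1,4], I[3,3]^2, I[5,5]^2, I[5,6]^2.
HN type (ℓ=5): μ^(1)=20; μ^(2)=46/3; μ^(3)=13; μ^(4)=6; μ^(5)=-36

((2, 0, 0, 1, 0, 0); (1, 1, 1, 0, 0, 0); (0, 0, 0, 0, 0, 2); (0, 0, 2, 0, 0, 0); (0, 0, 0, 0, 4, 0))


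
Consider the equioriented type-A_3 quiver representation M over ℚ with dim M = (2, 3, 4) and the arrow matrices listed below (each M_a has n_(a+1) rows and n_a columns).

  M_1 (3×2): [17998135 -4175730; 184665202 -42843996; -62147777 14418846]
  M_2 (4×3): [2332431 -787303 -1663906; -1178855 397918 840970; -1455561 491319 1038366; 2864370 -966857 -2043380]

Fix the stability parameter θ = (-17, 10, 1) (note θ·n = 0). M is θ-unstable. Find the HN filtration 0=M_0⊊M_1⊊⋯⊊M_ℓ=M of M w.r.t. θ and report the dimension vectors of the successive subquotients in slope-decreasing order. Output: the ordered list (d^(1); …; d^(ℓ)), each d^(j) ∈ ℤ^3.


Interval decomposition of M: I[1,1], I[1,3], I[2,2], I[2,3], I[3,3]^2.
HN type (ℓ=4): μ^(1)=10; μ^(2)=11/2; μ^(3)=1; μ^(4)=-17

((0, 1, 0); (0, 2, 2); (0, 0, 2); (2, 0, 0))


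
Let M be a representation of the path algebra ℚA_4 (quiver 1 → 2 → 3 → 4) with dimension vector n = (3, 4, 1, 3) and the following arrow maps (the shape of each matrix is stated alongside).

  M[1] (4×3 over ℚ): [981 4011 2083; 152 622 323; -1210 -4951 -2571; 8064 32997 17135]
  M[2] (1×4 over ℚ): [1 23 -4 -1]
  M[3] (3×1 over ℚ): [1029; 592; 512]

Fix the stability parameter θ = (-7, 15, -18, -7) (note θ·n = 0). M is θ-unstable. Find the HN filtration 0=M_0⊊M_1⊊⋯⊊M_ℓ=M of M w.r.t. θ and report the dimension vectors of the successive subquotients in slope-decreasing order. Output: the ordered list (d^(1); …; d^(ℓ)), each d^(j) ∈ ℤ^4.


Interval decomposition of M: I[1,2]^2, I[1,4], I[2,2], I[4,4]^2.
HN type (ℓ=3): μ^(1)=15; μ^(2)=-10/3; μ^(3)=-7

((0, 3, 0, 0); (0, 1, 1, 1); (3, 0, 0, 2))


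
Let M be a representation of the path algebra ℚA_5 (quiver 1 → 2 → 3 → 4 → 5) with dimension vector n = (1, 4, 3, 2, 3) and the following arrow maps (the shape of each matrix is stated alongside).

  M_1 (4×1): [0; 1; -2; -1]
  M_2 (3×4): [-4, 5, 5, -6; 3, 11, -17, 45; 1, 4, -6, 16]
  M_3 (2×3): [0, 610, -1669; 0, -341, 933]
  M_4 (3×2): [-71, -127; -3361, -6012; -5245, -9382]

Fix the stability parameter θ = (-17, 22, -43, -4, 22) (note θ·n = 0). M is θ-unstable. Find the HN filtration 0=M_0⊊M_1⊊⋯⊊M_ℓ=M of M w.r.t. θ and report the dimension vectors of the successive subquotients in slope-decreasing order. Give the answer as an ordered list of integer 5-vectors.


Interval decomposition of M: I[1,3], I[2,2], I[2,5]^2, I[5,5].
HN type (ℓ=4): μ^(1)=22; μ^(2)=-4; μ^(3)=-21/2; μ^(4)=-17

((0, 1, 0, 0, 3); (0, 0, 0, 2, 0); (0, 3, 3, 0, 0); (1, 0, 0, 0, 0))


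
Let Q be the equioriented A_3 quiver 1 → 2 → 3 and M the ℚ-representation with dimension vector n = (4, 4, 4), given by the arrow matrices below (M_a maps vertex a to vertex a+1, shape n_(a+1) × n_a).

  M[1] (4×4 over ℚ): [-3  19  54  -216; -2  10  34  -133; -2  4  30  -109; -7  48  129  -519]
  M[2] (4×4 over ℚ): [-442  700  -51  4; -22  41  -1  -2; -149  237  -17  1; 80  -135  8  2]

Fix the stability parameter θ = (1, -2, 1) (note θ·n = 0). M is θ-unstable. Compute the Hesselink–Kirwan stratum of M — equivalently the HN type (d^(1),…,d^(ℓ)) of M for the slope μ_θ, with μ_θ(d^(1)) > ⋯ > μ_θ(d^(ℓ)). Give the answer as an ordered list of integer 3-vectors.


Barcode: M ≅ I[1,2], I[1,3]^3, I[3,3]. HN layers by μ_θ (2 steps, strictly decreasing):
  μ^(1)=1; μ^(2)=-1/2

((0, 0, 4); (4, 4, 0))


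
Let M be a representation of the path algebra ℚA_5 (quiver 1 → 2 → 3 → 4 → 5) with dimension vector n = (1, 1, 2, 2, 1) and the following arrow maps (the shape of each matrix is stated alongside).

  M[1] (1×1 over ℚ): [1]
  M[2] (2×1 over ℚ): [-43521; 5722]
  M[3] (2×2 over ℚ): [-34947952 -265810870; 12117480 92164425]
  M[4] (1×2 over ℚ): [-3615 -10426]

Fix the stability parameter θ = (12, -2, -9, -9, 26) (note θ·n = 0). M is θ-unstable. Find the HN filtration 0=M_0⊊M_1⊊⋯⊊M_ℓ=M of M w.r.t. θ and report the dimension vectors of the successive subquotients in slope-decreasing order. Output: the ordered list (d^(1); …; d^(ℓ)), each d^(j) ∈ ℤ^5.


Interval decomposition of M: I[1,4], I[3,3], I[4,5].
HN type (ℓ=3): μ^(1)=26; μ^(2)=-2; μ^(3)=-9

((0, 0, 0, 0, 1); (1, 1, 1, 1, 0); (0, 0, 1, 1, 0))
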